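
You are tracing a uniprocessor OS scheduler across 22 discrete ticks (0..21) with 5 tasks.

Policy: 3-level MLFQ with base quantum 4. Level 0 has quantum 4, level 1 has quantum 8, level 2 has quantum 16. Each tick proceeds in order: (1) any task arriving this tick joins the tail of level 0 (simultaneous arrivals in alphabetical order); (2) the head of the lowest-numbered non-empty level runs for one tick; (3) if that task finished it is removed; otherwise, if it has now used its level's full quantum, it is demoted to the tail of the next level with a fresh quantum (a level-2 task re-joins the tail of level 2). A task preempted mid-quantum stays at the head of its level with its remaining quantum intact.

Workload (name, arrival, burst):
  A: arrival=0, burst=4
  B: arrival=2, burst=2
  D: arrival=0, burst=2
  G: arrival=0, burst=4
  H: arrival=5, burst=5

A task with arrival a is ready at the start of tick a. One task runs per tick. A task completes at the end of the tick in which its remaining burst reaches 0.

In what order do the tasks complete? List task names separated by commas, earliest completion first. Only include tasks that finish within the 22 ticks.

t=0: L0/L1/L2 = ADG/-/- → run A
t=1: L0/L1/L2 = ADG/-/- → run A
t=2: L0/L1/L2 = ADGB/-/- → run A
t=3: L0/L1/L2 = ADGB/-/- → run A
t=4: L0/L1/L2 = DGB/-/- → run D
t=5: L0/L1/L2 = DGBH/-/- → run D
t=6: L0/L1/L2 = GBH/-/- → run G
t=7: L0/L1/L2 = GBH/-/- → run G
t=8: L0/L1/L2 = GBH/-/- → run G
t=9: L0/L1/L2 = GBH/-/- → run G
t=10: L0/L1/L2 = BH/-/- → run B
t=11: L0/L1/L2 = BH/-/- → run B
t=12: L0/L1/L2 = H/-/- → run H
t=13: L0/L1/L2 = H/-/- → run H
t=14: L0/L1/L2 = H/-/- → run H
t=15: L0/L1/L2 = H/-/- → run H
t=16: L0/L1/L2 = -/H/- → run H
t=17: (idle)
t=18: (idle)
t=19: (idle)
t=20: (idle)
t=21: (idle)

completion order = A, D, G, B, H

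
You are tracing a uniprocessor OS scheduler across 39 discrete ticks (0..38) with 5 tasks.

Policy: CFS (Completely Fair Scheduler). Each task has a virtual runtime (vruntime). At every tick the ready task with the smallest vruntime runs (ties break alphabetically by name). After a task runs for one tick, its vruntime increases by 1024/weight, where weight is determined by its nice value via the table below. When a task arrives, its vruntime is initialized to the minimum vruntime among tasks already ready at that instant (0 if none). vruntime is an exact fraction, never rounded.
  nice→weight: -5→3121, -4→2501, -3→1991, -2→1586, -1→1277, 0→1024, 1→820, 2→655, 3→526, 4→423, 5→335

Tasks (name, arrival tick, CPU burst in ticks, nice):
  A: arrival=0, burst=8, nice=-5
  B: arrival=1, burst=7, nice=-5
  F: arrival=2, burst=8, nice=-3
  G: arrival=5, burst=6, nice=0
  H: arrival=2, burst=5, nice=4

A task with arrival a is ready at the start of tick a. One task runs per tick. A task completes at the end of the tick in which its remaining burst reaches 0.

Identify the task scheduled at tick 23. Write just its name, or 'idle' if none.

running at tick 23 = G

t=0: vr[A=0] → run A
t=1: vr[A=1024/3121 B=1024/3121] → run A
t=2: vr[A=2048/3121 B=1024/3121 F=1024/3121 H=1024/3121] → run B
t=3: vr[A=2048/3121 B=2048/3121 F=1024/3121 H=1024/3121] → run F
t=4: vr[A=2048/3121 B=2048/3121 F=5234688/6213911 H=1024/3121] → run H
t=5: vr[A=2048/3121 B=2048/3121 F=5234688/6213911 G=2048/3121 H=3629056/1320183] → run A
t=6: vr[A=3072/3121 B=2048/3121 F=5234688/6213911 G=2048/3121 H=3629056/1320183] → run B
t=7: vr[A=3072/3121 B=3072/3121 F=5234688/6213911 G=2048/3121 H=3629056/1320183] → run G
t=8: vr[A=3072/3121 B=3072/3121 F=5234688/6213911 G=5169/3121 H=3629056/1320183] → run F
t=9: vr[A=3072/3121 B=3072/3121 F=8430592/6213911 G=5169/3121 H=3629056/1320183] → run A
t=10: vr[A=4096/3121 B=3072/3121 F=8430592/6213911 G=5169/3121 H=3629056/1320183] → run B
t=11: vr[A=4096/3121 B=4096/3121 F=8430592/6213911 G=5169/3121 H=3629056/1320183] → run A
t=12: vr[A=5120/3121 B=4096/3121 F=8430592/6213911 G=5169/3121 H=3629056/1320183] → run B
t=13: vr[A=5120/3121 B=5120/3121 F=8430592/6213911 G=5169/3121 H=3629056/1320183] → run F
t=14: vr[A=5120/3121 B=5120/3121 F=11626496/6213911 G=5169/3121 H=3629056/1320183] → run A
t=15: vr[A=6144/3121 B=5120/3121 F=11626496/6213911 G=5169/3121 H=3629056/1320183] → run B
t=16: vr[A=6144/3121 B=6144/3121 F=11626496/6213911 G=5169/3121 H=3629056/1320183] → run G
t=17: vr[A=6144/3121 B=6144/3121 F=11626496/6213911 G=8290/3121 H=3629056/1320183] → run F
t=18: vr[A=6144/3121 B=6144/3121 F=14822400/6213911 G=8290/3121 H=3629056/1320183] → run A
t=19: vr[A=7168/3121 B=6144/3121 F=14822400/6213911 G=8290/3121 H=3629056/1320183] → run B
t=20: vr[A=7168/3121 B=7168/3121 F=14822400/6213911 G=8290/3121 H=3629056/1320183] → run A
t=21: vr[B=7168/3121 F=14822400/6213911 G=8290/3121 H=3629056/1320183] → run B
t=22: vr[F=14822400/6213911 G=8290/3121 H=3629056/1320183] → run F
t=23: vr[F=18018304/6213911 G=8290/3121 H=3629056/1320183] → run G
t=24: vr[F=18018304/6213911 G=11411/3121 H=3629056/1320183] → run H
t=25: vr[F=18018304/6213911 G=11411/3121 H=6824960/1320183] → run F
t=26: vr[F=21214208/6213911 G=11411/3121 H=6824960/1320183] → run F
t=27: vr[F=24410112/6213911 G=11411/3121 H=6824960/1320183] → run G
t=28: vr[F=24410112/6213911 G=14532/3121 H=6824960/1320183] → run F
t=29: vr[G=14532/3121 H=6824960/1320183] → run G
t=30: vr[G=17653/3121 H=6824960/1320183] → run H
t=31: vr[G=17653/3121 H=3340288/440061] → run G
t=32: vr[H=3340288/440061] → run H
t=33: vr[H=13216768/1320183] → run H
t=34: (idle)
t=35: (idle)
t=36: (idle)
t=37: (idle)
t=38: (idle)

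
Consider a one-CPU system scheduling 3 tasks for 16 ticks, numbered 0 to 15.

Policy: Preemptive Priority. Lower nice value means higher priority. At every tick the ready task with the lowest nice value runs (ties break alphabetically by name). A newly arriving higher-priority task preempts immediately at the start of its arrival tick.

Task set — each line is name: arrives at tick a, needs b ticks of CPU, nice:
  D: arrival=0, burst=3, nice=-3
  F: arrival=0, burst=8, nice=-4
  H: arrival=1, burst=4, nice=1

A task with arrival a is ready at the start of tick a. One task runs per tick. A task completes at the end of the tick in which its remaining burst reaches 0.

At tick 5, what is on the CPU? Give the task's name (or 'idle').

running at tick 5 = F

t=0: ready={D,F} → run F
t=1: ready={D,F,H} → run F
t=2: ready={D,F,H} → run F
t=3: ready={D,F,H} → run F
t=4: ready={D,F,H} → run F
t=5: ready={D,F,H} → run F
t=6: ready={D,F,H} → run F
t=7: ready={D,F,H} → run F
t=8: ready={D,H} → run D
t=9: ready={D,H} → run D
t=10: ready={D,H} → run D
t=11: ready={H} → run H
t=12: ready={H} → run H
t=13: ready={H} → run H
t=14: ready={H} → run H
t=15: (idle)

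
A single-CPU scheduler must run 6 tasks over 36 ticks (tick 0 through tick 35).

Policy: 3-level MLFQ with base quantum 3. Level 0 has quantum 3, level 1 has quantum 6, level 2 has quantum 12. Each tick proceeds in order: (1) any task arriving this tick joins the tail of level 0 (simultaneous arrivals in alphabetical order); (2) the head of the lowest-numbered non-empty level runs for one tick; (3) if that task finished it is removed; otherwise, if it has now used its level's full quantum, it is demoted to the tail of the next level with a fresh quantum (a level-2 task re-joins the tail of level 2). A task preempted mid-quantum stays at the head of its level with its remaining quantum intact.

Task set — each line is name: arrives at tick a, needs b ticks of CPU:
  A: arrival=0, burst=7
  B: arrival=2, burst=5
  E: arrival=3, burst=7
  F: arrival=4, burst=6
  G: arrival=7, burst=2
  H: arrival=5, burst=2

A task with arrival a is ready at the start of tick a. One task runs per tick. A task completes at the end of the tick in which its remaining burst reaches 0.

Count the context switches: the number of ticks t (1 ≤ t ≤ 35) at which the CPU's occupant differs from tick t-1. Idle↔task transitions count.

t=0: L0/L1/L2 = A/-/- → run A
t=1: L0/L1/L2 = A/-/- → run A
t=2: L0/L1/L2 = AB/-/- → run A
t=3: L0/L1/L2 = BE/A/- → run B
t=4: L0/L1/L2 = BEF/A/- → run B
t=5: L0/L1/L2 = BEFH/A/- → run B
t=6: L0/L1/L2 = EFH/AB/- → run E
t=7: L0/L1/L2 = EFHG/AB/- → run E
t=8: L0/L1/L2 = EFHG/AB/- → run E
t=9: L0/L1/L2 = FHG/ABE/- → run F
t=10: L0/L1/L2 = FHG/ABE/- → run F
t=11: L0/L1/L2 = FHG/ABE/- → run F
t=12: L0/L1/L2 = HG/ABEF/- → run H
t=13: L0/L1/L2 = HG/ABEF/- → run H
t=14: L0/L1/L2 = G/ABEF/- → run G
t=15: L0/L1/L2 = G/ABEF/- → run G
t=16: L0/L1/L2 = -/ABEF/- → run A
t=17: L0/L1/L2 = -/ABEF/- → run A
t=18: L0/L1/L2 = -/ABEF/- → run A
t=19: L0/L1/L2 = -/ABEF/- → run A
t=20: L0/L1/L2 = -/BEF/- → run B
t=21: L0/L1/L2 = -/BEF/- → run B
t=22: L0/L1/L2 = -/EF/- → run E
t=23: L0/L1/L2 = -/EF/- → run E
t=24: L0/L1/L2 = -/EF/- → run E
t=25: L0/L1/L2 = -/EF/- → run E
t=26: L0/L1/L2 = -/F/- → run F
t=27: L0/L1/L2 = -/F/- → run F
t=28: L0/L1/L2 = -/F/- → run F
t=29: (idle)
t=30: (idle)
t=31: (idle)
t=32: (idle)
t=33: (idle)
t=34: (idle)
t=35: (idle)

context switches = 10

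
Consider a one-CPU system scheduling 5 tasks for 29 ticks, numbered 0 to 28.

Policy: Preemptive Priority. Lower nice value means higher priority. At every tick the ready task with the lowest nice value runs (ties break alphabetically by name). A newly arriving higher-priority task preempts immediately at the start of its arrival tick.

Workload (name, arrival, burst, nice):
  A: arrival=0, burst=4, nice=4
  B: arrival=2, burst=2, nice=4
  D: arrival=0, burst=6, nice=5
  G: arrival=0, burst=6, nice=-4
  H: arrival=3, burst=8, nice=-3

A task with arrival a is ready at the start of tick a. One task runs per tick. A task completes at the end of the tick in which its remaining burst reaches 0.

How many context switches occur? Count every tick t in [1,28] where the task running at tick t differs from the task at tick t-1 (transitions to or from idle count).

context switches = 5

t=0: ready={A,D,G} → run G
t=1: ready={A,D,G} → run G
t=2: ready={A,B,D,G} → run G
t=3: ready={A,B,D,G,H} → run G
t=4: ready={A,B,D,G,H} → run G
t=5: ready={A,B,D,G,H} → run G
t=6: ready={A,B,D,H} → run H
t=7: ready={A,B,D,H} → run H
t=8: ready={A,B,D,H} → run H
t=9: ready={A,B,D,H} → run H
t=10: ready={A,B,D,H} → run H
t=11: ready={A,B,D,H} → run H
t=12: ready={A,B,D,H} → run H
t=13: ready={A,B,D,H} → run H
t=14: ready={A,B,D} → run A
t=15: ready={A,B,D} → run A
t=16: ready={A,B,D} → run A
t=17: ready={A,B,D} → run A
t=18: ready={B,D} → run B
t=19: ready={B,D} → run B
t=20: ready={D} → run D
t=21: ready={D} → run D
t=22: ready={D} → run D
t=23: ready={D} → run D
t=24: ready={D} → run D
t=25: ready={D} → run D
t=26: (idle)
t=27: (idle)
t=28: (idle)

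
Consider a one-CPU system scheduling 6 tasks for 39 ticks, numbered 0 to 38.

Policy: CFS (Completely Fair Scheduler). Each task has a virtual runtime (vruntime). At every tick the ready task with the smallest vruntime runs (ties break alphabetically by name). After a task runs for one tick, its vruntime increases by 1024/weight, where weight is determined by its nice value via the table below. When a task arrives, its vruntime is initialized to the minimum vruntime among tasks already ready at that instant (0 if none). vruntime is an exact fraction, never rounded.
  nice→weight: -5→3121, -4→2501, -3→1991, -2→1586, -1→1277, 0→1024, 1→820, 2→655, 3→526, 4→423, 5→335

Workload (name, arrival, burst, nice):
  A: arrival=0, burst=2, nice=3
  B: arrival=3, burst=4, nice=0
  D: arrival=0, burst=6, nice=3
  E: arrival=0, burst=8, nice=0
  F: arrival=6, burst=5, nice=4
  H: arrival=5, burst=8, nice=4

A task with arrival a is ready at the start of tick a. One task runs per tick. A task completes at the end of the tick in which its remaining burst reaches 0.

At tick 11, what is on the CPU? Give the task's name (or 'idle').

running at tick 11 = B

t=0: vr[A=0 D=0 E=0] → run A
t=1: vr[A=512/263 D=0 E=0] → run D
t=2: vr[A=512/263 D=512/263 E=0] → run E
t=3: vr[A=512/263 B=1 D=512/263 E=1] → run B
t=4: vr[A=512/263 B=2 D=512/263 E=1] → run E
t=5: vr[A=512/263 B=2 D=512/263 E=2 H=512/263] → run A
t=6: vr[B=2 D=512/263 E=2 F=512/263 H=512/263] → run D
t=7: vr[B=2 D=1024/263 E=2 F=512/263 H=512/263] → run F
t=8: vr[B=2 D=1024/263 E=2 F=485888/111249 H=512/263] → run H
t=9: vr[B=2 D=1024/263 E=2 F=485888/111249 H=485888/111249] → run B
t=10: vr[B=3 D=1024/263 E=2 F=485888/111249 H=485888/111249] → run E
t=11: vr[B=3 D=1024/263 E=3 F=485888/111249 H=485888/111249] → run B
t=12: vr[B=4 D=1024/263 E=3 F=485888/111249 H=485888/111249] → run E
t=13: vr[B=4 D=1024/263 E=4 F=485888/111249 H=485888/111249] → run D
t=14: vr[B=4 D=1536/263 E=4 F=485888/111249 H=485888/111249] → run B
t=15: vr[D=1536/263 E=4 F=485888/111249 H=485888/111249] → run E
t=16: vr[D=1536/263 E=5 F=485888/111249 H=485888/111249] → run F
t=17: vr[D=1536/263 E=5 F=755200/111249 H=485888/111249] → run H
t=18: vr[D=1536/263 E=5 F=755200/111249 H=755200/111249] → run E
t=19: vr[D=1536/263 E=6 F=755200/111249 H=755200/111249] → run D
t=20: vr[D=2048/263 E=6 F=755200/111249 H=755200/111249] → run E
t=21: vr[D=2048/263 E=7 F=755200/111249 H=755200/111249] → run F
t=22: vr[D=2048/263 E=7 F=341504/37083 H=755200/111249] → run H
t=23: vr[D=2048/263 E=7 F=341504/37083 H=341504/37083] → run E
t=24: vr[D=2048/263 F=341504/37083 H=341504/37083] → run D
t=25: vr[D=2560/263 F=341504/37083 H=341504/37083] → run F
t=26: vr[D=2560/263 F=1293824/111249 H=341504/37083] → run H
t=27: vr[D=2560/263 F=1293824/111249 H=1293824/111249] → run D
t=28: vr[F=1293824/111249 H=1293824/111249] → run F
t=29: vr[H=1293824/111249] → run H
t=30: vr[H=1563136/111249] → run H
t=31: vr[H=610816/37083] → run H
t=32: vr[H=2101760/111249] → run H
t=33: (idle)
t=34: (idle)
t=35: (idle)
t=36: (idle)
t=37: (idle)
t=38: (idle)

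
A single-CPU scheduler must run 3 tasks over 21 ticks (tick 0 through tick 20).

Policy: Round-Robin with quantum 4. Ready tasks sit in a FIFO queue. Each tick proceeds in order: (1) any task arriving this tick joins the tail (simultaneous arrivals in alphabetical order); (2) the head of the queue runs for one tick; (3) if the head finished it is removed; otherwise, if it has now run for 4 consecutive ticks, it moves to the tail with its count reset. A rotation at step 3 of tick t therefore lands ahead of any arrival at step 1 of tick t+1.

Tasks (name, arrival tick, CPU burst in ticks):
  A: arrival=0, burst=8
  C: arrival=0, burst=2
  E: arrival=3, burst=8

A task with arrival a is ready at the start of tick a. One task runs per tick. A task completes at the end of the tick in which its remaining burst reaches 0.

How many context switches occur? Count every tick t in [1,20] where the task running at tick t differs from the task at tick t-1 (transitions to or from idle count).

context switches = 5

t=0: queue=[A,C] q_used=0 → run A
t=1: queue=[A,C] q_used=1 → run A
t=2: queue=[A,C] q_used=2 → run A
t=3: queue=[A,C,E] q_used=3 → run A
t=4: queue=[C,E,A] q_used=0 → run C
t=5: queue=[C,E,A] q_used=1 → run C
t=6: queue=[E,A] q_used=0 → run E
t=7: queue=[E,A] q_used=1 → run E
t=8: queue=[E,A] q_used=2 → run E
t=9: queue=[E,A] q_used=3 → run E
t=10: queue=[A,E] q_used=0 → run A
t=11: queue=[A,E] q_used=1 → run A
t=12: queue=[A,E] q_used=2 → run A
t=13: queue=[A,E] q_used=3 → run A
t=14: queue=[E] q_used=0 → run E
t=15: queue=[E] q_used=1 → run E
t=16: queue=[E] q_used=2 → run E
t=17: queue=[E] q_used=3 → run E
t=18: (idle)
t=19: (idle)
t=20: (idle)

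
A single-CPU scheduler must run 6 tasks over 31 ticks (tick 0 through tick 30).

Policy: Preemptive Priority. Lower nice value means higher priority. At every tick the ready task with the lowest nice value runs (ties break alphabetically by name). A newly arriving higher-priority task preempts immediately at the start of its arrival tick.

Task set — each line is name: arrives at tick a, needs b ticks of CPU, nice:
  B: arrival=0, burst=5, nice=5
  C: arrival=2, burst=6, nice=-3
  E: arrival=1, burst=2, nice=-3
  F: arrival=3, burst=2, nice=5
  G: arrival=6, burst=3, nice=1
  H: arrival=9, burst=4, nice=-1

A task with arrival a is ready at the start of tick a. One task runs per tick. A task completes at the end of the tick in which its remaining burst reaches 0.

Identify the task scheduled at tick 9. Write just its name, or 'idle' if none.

running at tick 9 = H

t=0: ready={B} → run B
t=1: ready={B,E} → run E
t=2: ready={B,C,E} → run C
t=3: ready={B,C,E,F} → run C
t=4: ready={B,C,E,F} → run C
t=5: ready={B,C,E,F} → run C
t=6: ready={B,C,E,F,G} → run C
t=7: ready={B,C,E,F,G} → run C
t=8: ready={B,E,F,G} → run E
t=9: ready={B,F,G,H} → run H
t=10: ready={B,F,G,H} → run H
t=11: ready={B,F,G,H} → run H
t=12: ready={B,F,G,H} → run H
t=13: ready={B,F,G} → run G
t=14: ready={B,F,G} → run G
t=15: ready={B,F,G} → run G
t=16: ready={B,F} → run B
t=17: ready={B,F} → run B
t=18: ready={B,F} → run B
t=19: ready={B,F} → run B
t=20: ready={F} → run F
t=21: ready={F} → run F
t=22: (idle)
t=23: (idle)
t=24: (idle)
t=25: (idle)
t=26: (idle)
t=27: (idle)
t=28: (idle)
t=29: (idle)
t=30: (idle)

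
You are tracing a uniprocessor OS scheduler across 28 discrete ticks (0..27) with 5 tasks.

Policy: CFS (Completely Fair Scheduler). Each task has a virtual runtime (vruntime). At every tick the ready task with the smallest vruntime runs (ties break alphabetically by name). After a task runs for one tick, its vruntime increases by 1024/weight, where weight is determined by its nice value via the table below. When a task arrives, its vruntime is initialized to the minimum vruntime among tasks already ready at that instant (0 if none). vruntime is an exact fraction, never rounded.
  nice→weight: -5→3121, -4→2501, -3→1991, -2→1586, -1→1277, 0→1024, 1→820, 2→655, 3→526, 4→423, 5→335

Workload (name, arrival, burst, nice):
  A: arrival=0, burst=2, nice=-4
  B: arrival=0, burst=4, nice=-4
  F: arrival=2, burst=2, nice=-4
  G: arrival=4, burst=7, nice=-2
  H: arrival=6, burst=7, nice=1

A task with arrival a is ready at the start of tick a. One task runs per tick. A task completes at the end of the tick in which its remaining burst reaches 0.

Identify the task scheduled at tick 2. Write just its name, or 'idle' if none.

running at tick 2 = A

t=0: vr[A=0 B=0] → run A
t=1: vr[A=1024/2501 B=0] → run B
t=2: vr[A=1024/2501 B=1024/2501 F=1024/2501] → run A
t=3: vr[B=1024/2501 F=1024/2501] → run B
t=4: vr[B=2048/2501 F=1024/2501 G=1024/2501] → run F
t=5: vr[B=2048/2501 F=2048/2501 G=1024/2501] → run G
t=6: vr[B=2048/2501 F=2048/2501 G=34304/32513 H=2048/2501] → run B
t=7: vr[B=3072/2501 F=2048/2501 G=34304/32513 H=2048/2501] → run F
t=8: vr[B=3072/2501 G=34304/32513 H=2048/2501] → run H
t=9: vr[B=3072/2501 G=34304/32513 H=25856/12505] → run G
t=10: vr[B=3072/2501 G=55296/32513 H=25856/12505] → run B
t=11: vr[G=55296/32513 H=25856/12505] → run G
t=12: vr[G=76288/32513 H=25856/12505] → run H
t=13: vr[G=76288/32513 H=41472/12505] → run G
t=14: vr[G=97280/32513 H=41472/12505] → run G
t=15: vr[G=118272/32513 H=41472/12505] → run H
t=16: vr[G=118272/32513 H=57088/12505] → run G
t=17: vr[G=139264/32513 H=57088/12505] → run G
t=18: vr[H=57088/12505] → run H
t=19: vr[H=72704/12505] → run H
t=20: vr[H=17664/2501] → run H
t=21: vr[H=103936/12505] → run H
t=22: (idle)
t=23: (idle)
t=24: (idle)
t=25: (idle)
t=26: (idle)
t=27: (idle)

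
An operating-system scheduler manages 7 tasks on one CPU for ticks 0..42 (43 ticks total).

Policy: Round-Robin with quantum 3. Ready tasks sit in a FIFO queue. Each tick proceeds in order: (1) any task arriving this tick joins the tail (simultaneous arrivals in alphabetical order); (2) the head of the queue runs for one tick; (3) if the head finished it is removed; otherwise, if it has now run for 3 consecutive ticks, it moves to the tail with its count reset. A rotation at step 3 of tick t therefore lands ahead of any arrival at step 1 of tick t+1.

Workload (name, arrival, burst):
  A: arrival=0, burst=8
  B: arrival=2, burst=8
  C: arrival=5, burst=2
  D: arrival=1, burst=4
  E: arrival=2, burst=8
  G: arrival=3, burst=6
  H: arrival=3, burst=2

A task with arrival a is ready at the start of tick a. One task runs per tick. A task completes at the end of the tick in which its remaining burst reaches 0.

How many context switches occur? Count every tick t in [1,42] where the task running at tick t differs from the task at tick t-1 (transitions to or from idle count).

context switches = 15

t=0: queue=[A] q_used=0 → run A
t=1: queue=[A,D] q_used=1 → run A
t=2: queue=[A,D,B,E] q_used=2 → run A
t=3: queue=[D,B,E,A,G,H] q_used=0 → run D
t=4: queue=[D,B,E,A,G,H] q_used=1 → run D
t=5: queue=[D,B,E,A,G,H,C] q_used=2 → run D
t=6: queue=[B,E,A,G,H,C,D] q_used=0 → run B
t=7: queue=[B,E,A,G,H,C,D] q_used=1 → run B
t=8: queue=[B,E,A,G,H,C,D] q_used=2 → run B
t=9: queue=[E,A,G,H,C,D,B] q_used=0 → run E
t=10: queue=[E,A,G,H,C,D,B] q_used=1 → run E
t=11: queue=[E,A,G,H,C,D,B] q_used=2 → run E
t=12: queue=[A,G,H,C,D,B,E] q_used=0 → run A
t=13: queue=[A,G,H,C,D,B,E] q_used=1 → run A
t=14: queue=[A,G,H,C,D,B,E] q_used=2 → run A
t=15: queue=[G,H,C,D,B,E,A] q_used=0 → run G
t=16: queue=[G,H,C,D,B,E,A] q_used=1 → run G
t=17: queue=[G,H,C,D,B,E,A] q_used=2 → run G
t=18: queue=[H,C,D,B,E,A,G] q_used=0 → run H
t=19: queue=[H,C,D,B,E,A,G] q_used=1 → run H
t=20: queue=[C,D,B,E,A,G] q_used=0 → run C
t=21: queue=[C,D,B,E,A,G] q_used=1 → run C
t=22: queue=[D,B,E,A,G] q_used=0 → run D
t=23: queue=[B,E,A,G] q_used=0 → run B
t=24: queue=[B,E,A,G] q_used=1 → run B
t=25: queue=[B,E,A,G] q_used=2 → run B
t=26: queue=[E,A,G,B] q_used=0 → run E
t=27: queue=[E,A,G,B] q_used=1 → run E
t=28: queue=[E,A,G,B] q_used=2 → run E
t=29: queue=[A,G,B,E] q_used=0 → run A
t=30: queue=[A,G,B,E] q_used=1 → run A
t=31: queue=[G,B,E] q_used=0 → run G
t=32: queue=[G,B,E] q_used=1 → run G
t=33: queue=[G,B,E] q_used=2 → run G
t=34: queue=[B,E] q_used=0 → run B
t=35: queue=[B,E] q_used=1 → run B
t=36: queue=[E] q_used=0 → run E
t=37: queue=[E] q_used=1 → run E
t=38: (idle)
t=39: (idle)
t=40: (idle)
t=41: (idle)
t=42: (idle)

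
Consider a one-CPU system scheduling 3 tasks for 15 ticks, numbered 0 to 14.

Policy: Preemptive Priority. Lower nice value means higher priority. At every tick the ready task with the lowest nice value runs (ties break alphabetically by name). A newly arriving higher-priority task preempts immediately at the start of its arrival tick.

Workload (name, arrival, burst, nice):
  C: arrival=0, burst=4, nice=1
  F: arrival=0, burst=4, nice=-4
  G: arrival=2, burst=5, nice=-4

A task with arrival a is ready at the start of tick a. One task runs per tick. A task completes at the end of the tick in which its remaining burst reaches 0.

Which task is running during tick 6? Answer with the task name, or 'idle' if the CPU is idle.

running at tick 6 = G

t=0: ready={C,F} → run F
t=1: ready={C,F} → run F
t=2: ready={C,F,G} → run F
t=3: ready={C,F,G} → run F
t=4: ready={C,G} → run G
t=5: ready={C,G} → run G
t=6: ready={C,G} → run G
t=7: ready={C,G} → run G
t=8: ready={C,G} → run G
t=9: ready={C} → run C
t=10: ready={C} → run C
t=11: ready={C} → run C
t=12: ready={C} → run C
t=13: (idle)
t=14: (idle)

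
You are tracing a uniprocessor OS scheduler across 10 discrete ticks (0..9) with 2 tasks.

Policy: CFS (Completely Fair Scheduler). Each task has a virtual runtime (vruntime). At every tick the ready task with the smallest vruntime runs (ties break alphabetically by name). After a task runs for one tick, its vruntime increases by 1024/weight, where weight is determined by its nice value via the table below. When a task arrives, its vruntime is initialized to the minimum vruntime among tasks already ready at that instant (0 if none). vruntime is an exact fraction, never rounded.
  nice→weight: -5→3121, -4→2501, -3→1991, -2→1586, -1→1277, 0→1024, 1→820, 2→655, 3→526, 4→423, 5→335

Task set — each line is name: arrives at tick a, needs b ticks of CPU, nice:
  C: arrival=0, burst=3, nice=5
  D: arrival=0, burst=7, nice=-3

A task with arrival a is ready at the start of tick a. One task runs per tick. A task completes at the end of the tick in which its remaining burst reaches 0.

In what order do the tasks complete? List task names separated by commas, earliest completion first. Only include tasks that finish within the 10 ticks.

completion order = D, C

t=0: vr[C=0 D=0] → run C
t=1: vr[C=1024/335 D=0] → run D
t=2: vr[C=1024/335 D=1024/1991] → run D
t=3: vr[C=1024/335 D=2048/1991] → run D
t=4: vr[C=1024/335 D=3072/1991] → run D
t=5: vr[C=1024/335 D=4096/1991] → run D
t=6: vr[C=1024/335 D=5120/1991] → run D
t=7: vr[C=1024/335 D=6144/1991] → run C
t=8: vr[C=2048/335 D=6144/1991] → run D
t=9: vr[C=2048/335] → run C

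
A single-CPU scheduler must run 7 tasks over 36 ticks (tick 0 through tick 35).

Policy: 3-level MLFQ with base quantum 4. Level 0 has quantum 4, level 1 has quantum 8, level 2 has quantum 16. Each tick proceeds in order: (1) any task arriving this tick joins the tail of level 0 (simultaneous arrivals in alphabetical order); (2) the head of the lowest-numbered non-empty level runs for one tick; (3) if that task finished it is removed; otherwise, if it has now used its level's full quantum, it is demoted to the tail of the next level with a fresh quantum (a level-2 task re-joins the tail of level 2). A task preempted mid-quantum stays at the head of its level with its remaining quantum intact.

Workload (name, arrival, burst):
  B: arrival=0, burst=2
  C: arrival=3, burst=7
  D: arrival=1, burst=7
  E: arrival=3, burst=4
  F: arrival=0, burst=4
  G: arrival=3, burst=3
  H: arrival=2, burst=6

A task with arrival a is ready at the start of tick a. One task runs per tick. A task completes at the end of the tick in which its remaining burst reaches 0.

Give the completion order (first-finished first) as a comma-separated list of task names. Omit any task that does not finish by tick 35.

t=0: L0/L1/L2 = BF/-/- → run B
t=1: L0/L1/L2 = BFD/-/- → run B
t=2: L0/L1/L2 = FDH/-/- → run F
t=3: L0/L1/L2 = FDHCEG/-/- → run F
t=4: L0/L1/L2 = FDHCEG/-/- → run F
t=5: L0/L1/L2 = FDHCEG/-/- → run F
t=6: L0/L1/L2 = DHCEG/-/- → run D
t=7: L0/L1/L2 = DHCEG/-/- → run D
t=8: L0/L1/L2 = DHCEG/-/- → run D
t=9: L0/L1/L2 = DHCEG/-/- → run D
t=10: L0/L1/L2 = HCEG/D/- → run H
t=11: L0/L1/L2 = HCEG/D/- → run H
t=12: L0/L1/L2 = HCEG/D/- → run H
t=13: L0/L1/L2 = HCEG/D/- → run H
t=14: L0/L1/L2 = CEG/DH/- → run C
t=15: L0/L1/L2 = CEG/DH/- → run C
t=16: L0/L1/L2 = CEG/DH/- → run C
t=17: L0/L1/L2 = CEG/DH/- → run C
t=18: L0/L1/L2 = EG/DHC/- → run E
t=19: L0/L1/L2 = EG/DHC/- → run E
t=20: L0/L1/L2 = EG/DHC/- → run E
t=21: L0/L1/L2 = EG/DHC/- → run E
t=22: L0/L1/L2 = G/DHC/- → run G
t=23: L0/L1/L2 = G/DHC/- → run G
t=24: L0/L1/L2 = G/DHC/- → run G
t=25: L0/L1/L2 = -/DHC/- → run D
t=26: L0/L1/L2 = -/DHC/- → run D
t=27: L0/L1/L2 = -/DHC/- → run D
t=28: L0/L1/L2 = -/HC/- → run H
t=29: L0/L1/L2 = -/HC/- → run H
t=30: L0/L1/L2 = -/C/- → run C
t=31: L0/L1/L2 = -/C/- → run C
t=32: L0/L1/L2 = -/C/- → run C
t=33: (idle)
t=34: (idle)
t=35: (idle)

completion order = B, F, E, G, D, H, C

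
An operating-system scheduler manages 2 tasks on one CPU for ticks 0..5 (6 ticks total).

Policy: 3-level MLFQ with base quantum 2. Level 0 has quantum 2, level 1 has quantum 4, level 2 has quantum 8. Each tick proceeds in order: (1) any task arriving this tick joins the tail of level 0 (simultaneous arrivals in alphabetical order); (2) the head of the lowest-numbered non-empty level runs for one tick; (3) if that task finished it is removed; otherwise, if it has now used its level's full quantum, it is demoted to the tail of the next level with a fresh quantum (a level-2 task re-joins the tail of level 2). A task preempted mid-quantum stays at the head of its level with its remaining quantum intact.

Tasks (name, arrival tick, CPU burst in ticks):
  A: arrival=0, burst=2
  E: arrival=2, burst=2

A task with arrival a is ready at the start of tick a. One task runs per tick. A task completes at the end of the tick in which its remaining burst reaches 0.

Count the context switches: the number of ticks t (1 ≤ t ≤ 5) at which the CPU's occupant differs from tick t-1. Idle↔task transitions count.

context switches = 2

t=0: L0/L1/L2 = A/-/- → run A
t=1: L0/L1/L2 = A/-/- → run A
t=2: L0/L1/L2 = E/-/- → run E
t=3: L0/L1/L2 = E/-/- → run E
t=4: (idle)
t=5: (idle)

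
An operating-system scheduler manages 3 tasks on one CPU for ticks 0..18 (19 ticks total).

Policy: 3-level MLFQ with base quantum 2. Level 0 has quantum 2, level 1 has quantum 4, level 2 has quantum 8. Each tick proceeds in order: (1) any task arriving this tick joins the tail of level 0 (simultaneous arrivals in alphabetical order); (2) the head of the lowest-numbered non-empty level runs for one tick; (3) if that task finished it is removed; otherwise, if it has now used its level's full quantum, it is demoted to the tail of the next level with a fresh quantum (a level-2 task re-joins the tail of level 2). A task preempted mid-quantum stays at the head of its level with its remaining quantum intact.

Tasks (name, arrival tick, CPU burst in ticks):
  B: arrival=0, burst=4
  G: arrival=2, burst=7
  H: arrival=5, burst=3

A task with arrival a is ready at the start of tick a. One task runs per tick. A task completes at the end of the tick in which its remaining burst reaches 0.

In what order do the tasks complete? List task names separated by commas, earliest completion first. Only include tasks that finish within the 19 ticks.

t=0: L0/L1/L2 = B/-/- → run B
t=1: L0/L1/L2 = B/-/- → run B
t=2: L0/L1/L2 = G/B/- → run G
t=3: L0/L1/L2 = G/B/- → run G
t=4: L0/L1/L2 = -/BG/- → run B
t=5: L0/L1/L2 = H/BG/- → run H
t=6: L0/L1/L2 = H/BG/- → run H
t=7: L0/L1/L2 = -/BGH/- → run B
t=8: L0/L1/L2 = -/GH/- → run G
t=9: L0/L1/L2 = -/GH/- → run G
t=10: L0/L1/L2 = -/GH/- → run G
t=11: L0/L1/L2 = -/GH/- → run G
t=12: L0/L1/L2 = -/H/G → run H
t=13: L0/L1/L2 = -/-/G → run G
t=14: (idle)
t=15: (idle)
t=16: (idle)
t=17: (idle)
t=18: (idle)

completion order = B, H, G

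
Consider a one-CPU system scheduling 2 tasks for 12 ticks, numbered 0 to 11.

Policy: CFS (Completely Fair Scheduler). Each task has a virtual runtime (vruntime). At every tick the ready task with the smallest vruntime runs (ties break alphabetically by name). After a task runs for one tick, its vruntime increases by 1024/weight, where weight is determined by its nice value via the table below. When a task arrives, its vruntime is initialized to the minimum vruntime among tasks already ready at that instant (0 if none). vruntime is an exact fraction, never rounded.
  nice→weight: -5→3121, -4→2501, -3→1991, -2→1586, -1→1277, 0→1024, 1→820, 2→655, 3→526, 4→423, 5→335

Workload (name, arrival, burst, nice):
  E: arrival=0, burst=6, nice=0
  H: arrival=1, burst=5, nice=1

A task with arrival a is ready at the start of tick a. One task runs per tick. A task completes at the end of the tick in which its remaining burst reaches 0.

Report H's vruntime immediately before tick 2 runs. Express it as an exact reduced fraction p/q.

t=0: vr[E=0] → run E
t=1: vr[E=1 H=1] → run E
t=2: vr[E=2 H=1] → run H
t=3: vr[E=2 H=461/205] → run E
t=4: vr[E=3 H=461/205] → run H
t=5: vr[E=3 H=717/205] → run E
t=6: vr[E=4 H=717/205] → run H
t=7: vr[E=4 H=973/205] → run E
t=8: vr[E=5 H=973/205] → run H
t=9: vr[E=5 H=1229/205] → run E
t=10: vr[H=1229/205] → run H
t=11: (idle)

vruntime(H, start of tick 2) = 1/1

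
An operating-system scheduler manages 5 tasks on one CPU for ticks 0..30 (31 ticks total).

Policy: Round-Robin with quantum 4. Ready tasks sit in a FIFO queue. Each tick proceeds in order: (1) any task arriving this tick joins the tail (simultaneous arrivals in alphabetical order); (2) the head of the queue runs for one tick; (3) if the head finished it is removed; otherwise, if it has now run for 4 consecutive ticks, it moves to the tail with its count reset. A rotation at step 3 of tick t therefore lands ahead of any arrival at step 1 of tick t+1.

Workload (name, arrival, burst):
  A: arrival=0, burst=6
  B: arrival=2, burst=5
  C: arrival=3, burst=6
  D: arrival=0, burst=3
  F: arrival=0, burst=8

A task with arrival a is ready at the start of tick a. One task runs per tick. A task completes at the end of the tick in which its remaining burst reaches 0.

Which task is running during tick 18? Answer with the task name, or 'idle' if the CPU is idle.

running at tick 18 = C

t=0: queue=[A,D,F] q_used=0 → run A
t=1: queue=[A,D,F] q_used=1 → run A
t=2: queue=[A,D,F,B] q_used=2 → run A
t=3: queue=[A,D,F,B,C] q_used=3 → run A
t=4: queue=[D,F,B,C,A] q_used=0 → run D
t=5: queue=[D,F,B,C,A] q_used=1 → run D
t=6: queue=[D,F,B,C,A] q_used=2 → run D
t=7: queue=[F,B,C,A] q_used=0 → run F
t=8: queue=[F,B,C,A] q_used=1 → run F
t=9: queue=[F,B,C,A] q_used=2 → run F
t=10: queue=[F,B,C,A] q_used=3 → run F
t=11: queue=[B,C,A,F] q_used=0 → run B
t=12: queue=[B,C,A,F] q_used=1 → run B
t=13: queue=[B,C,A,F] q_used=2 → run B
t=14: queue=[B,C,A,F] q_used=3 → run B
t=15: queue=[C,A,F,B] q_used=0 → run C
t=16: queue=[C,A,F,B] q_used=1 → run C
t=17: queue=[C,A,F,B] q_used=2 → run C
t=18: queue=[C,A,F,B] q_used=3 → run C
t=19: queue=[A,F,B,C] q_used=0 → run A
t=20: queue=[A,F,B,C] q_used=1 → run A
t=21: queue=[F,B,C] q_used=0 → run F
t=22: queue=[F,B,C] q_used=1 → run F
t=23: queue=[F,B,C] q_used=2 → run F
t=24: queue=[F,B,C] q_used=3 → run F
t=25: queue=[B,C] q_used=0 → run B
t=26: queue=[C] q_used=0 → run C
t=27: queue=[C] q_used=1 → run C
t=28: (idle)
t=29: (idle)
t=30: (idle)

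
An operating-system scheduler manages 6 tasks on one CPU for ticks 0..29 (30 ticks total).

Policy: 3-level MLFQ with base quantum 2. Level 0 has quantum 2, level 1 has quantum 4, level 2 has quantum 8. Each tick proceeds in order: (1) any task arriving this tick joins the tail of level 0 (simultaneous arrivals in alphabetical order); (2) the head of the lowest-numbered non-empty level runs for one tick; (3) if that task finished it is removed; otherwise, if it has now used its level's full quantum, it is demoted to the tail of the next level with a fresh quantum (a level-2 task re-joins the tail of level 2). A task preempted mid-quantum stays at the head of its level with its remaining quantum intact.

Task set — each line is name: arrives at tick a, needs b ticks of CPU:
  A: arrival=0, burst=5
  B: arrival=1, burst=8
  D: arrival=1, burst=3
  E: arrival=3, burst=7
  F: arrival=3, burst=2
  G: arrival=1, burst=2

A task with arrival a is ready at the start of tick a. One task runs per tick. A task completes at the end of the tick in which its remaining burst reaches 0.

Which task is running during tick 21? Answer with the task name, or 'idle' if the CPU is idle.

running at tick 21 = E

t=0: L0/L1/L2 = A/-/- → run A
t=1: L0/L1/L2 = ABDG/-/- → run A
t=2: L0/L1/L2 = BDG/A/- → run B
t=3: L0/L1/L2 = BDGEF/A/- → run B
t=4: L0/L1/L2 = DGEF/AB/- → run D
t=5: L0/L1/L2 = DGEF/AB/- → run D
t=6: L0/L1/L2 = GEF/ABD/- → run G
t=7: L0/L1/L2 = GEF/ABD/- → run G
t=8: L0/L1/L2 = EF/ABD/- → run E
t=9: L0/L1/L2 = EF/ABD/- → run E
t=10: L0/L1/L2 = F/ABDE/- → run F
t=11: L0/L1/L2 = F/ABDE/- → run F
t=12: L0/L1/L2 = -/ABDE/- → run A
t=13: L0/L1/L2 = -/ABDE/- → run A
t=14: L0/L1/L2 = -/ABDE/- → run A
t=15: L0/L1/L2 = -/BDE/- → run B
t=16: L0/L1/L2 = -/BDE/- → run B
t=17: L0/L1/L2 = -/BDE/- → run B
t=18: L0/L1/L2 = -/BDE/- → run B
t=19: L0/L1/L2 = -/DE/B → run D
t=20: L0/L1/L2 = -/E/B → run E
t=21: L0/L1/L2 = -/E/B → run E
t=22: L0/L1/L2 = -/E/B → run E
t=23: L0/L1/L2 = -/E/B → run E
t=24: L0/L1/L2 = -/-/BE → run B
t=25: L0/L1/L2 = -/-/BE → run B
t=26: L0/L1/L2 = -/-/E → run E
t=27: (idle)
t=28: (idle)
t=29: (idle)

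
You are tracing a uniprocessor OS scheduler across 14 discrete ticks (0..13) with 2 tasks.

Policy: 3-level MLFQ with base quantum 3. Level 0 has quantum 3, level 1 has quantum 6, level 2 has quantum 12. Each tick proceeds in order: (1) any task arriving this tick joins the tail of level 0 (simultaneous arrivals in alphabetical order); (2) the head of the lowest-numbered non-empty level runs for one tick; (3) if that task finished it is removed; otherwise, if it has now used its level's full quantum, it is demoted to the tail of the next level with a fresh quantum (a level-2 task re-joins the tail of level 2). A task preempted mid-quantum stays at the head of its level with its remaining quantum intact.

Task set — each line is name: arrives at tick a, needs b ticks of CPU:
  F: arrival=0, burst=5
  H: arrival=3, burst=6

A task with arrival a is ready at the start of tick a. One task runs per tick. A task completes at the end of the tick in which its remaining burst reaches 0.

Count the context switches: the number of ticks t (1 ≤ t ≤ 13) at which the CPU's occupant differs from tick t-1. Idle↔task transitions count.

context switches = 4

t=0: L0/L1/L2 = F/-/- → run F
t=1: L0/L1/L2 = F/-/- → run F
t=2: L0/L1/L2 = F/-/- → run F
t=3: L0/L1/L2 = H/F/- → run H
t=4: L0/L1/L2 = H/F/- → run H
t=5: L0/L1/L2 = H/F/- → run H
t=6: L0/L1/L2 = -/FH/- → run F
t=7: L0/L1/L2 = -/FH/- → run F
t=8: L0/L1/L2 = -/H/- → run H
t=9: L0/L1/L2 = -/H/- → run H
t=10: L0/L1/L2 = -/H/- → run H
t=11: (idle)
t=12: (idle)
t=13: (idle)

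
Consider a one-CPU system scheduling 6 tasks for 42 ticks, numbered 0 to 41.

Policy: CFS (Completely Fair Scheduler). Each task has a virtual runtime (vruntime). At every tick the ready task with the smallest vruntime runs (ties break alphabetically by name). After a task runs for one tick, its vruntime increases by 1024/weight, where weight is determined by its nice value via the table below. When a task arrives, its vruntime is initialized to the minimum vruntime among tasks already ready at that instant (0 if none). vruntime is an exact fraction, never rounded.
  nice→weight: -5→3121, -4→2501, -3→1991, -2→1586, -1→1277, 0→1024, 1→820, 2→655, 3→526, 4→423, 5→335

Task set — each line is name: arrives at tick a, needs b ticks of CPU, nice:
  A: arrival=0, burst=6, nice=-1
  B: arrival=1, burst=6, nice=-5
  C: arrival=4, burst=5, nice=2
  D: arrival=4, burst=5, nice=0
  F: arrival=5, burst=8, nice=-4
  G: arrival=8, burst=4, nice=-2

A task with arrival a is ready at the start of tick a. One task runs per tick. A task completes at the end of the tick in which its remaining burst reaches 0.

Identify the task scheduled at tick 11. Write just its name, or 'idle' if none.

running at tick 11 = F

t=0: vr[A=0] → run A
t=1: vr[A=1024/1277 B=1024/1277] → run A
t=2: vr[A=2048/1277 B=1024/1277] → run B
t=3: vr[A=2048/1277 B=4503552/3985517] → run B
t=4: vr[A=2048/1277 B=5811200/3985517 C=5811200/3985517 D=5811200/3985517] → run B
t=5: vr[A=2048/1277 B=7118848/3985517 C=5811200/3985517 D=5811200/3985517 F=5811200/3985517] → run C
t=6: vr[A=2048/1277 B=7118848/3985517 C=7887505408/2610513635 D=5811200/3985517 F=5811200/3985517] → run D
t=7: vr[A=2048/1277 B=7118848/3985517 C=7887505408/2610513635 D=9796717/3985517 F=5811200/3985517] → run F
t=8: vr[A=2048/1277 B=7118848/3985517 C=7887505408/2610513635 D=9796717/3985517 F=18614980608/9967778017 G=2048/1277] → run A
t=9: vr[A=3072/1277 B=7118848/3985517 C=7887505408/2610513635 D=9796717/3985517 F=18614980608/9967778017 G=2048/1277] → run G
t=10: vr[A=3072/1277 B=7118848/3985517 C=7887505408/2610513635 D=9796717/3985517 F=18614980608/9967778017 G=2277888/1012661] → run B
t=11: vr[A=3072/1277 B=8426496/3985517 C=7887505408/2610513635 D=9796717/3985517 F=18614980608/9967778017 G=2277888/1012661] → run F
t=12: vr[A=3072/1277 B=8426496/3985517 C=7887505408/2610513635 D=9796717/3985517 F=22696150016/9967778017 G=2277888/1012661] → run B
t=13: vr[A=3072/1277 B=9734144/3985517 C=7887505408/2610513635 D=9796717/3985517 F=22696150016/9967778017 G=2277888/1012661] → run G
t=14: vr[A=3072/1277 B=9734144/3985517 C=7887505408/2610513635 D=9796717/3985517 F=22696150016/9967778017 G=2931712/1012661] → run F
t=15: vr[A=3072/1277 B=9734144/3985517 C=7887505408/2610513635 D=9796717/3985517 F=26777319424/9967778017 G=2931712/1012661] → run A
t=16: vr[A=4096/1277 B=9734144/3985517 C=7887505408/2610513635 D=9796717/3985517 F=26777319424/9967778017 G=2931712/1012661] → run B
t=17: vr[A=4096/1277 C=7887505408/2610513635 D=9796717/3985517 F=26777319424/9967778017 G=2931712/1012661] → run D
t=18: vr[A=4096/1277 C=7887505408/2610513635 D=13782234/3985517 F=26777319424/9967778017 G=2931712/1012661] → run F
t=19: vr[A=4096/1277 C=7887505408/2610513635 D=13782234/3985517 F=30858488832/9967778017 G=2931712/1012661] → run G
t=20: vr[A=4096/1277 C=7887505408/2610513635 D=13782234/3985517 F=30858488832/9967778017 G=3585536/1012661] → run C
t=21: vr[A=4096/1277 C=11968674816/2610513635 D=13782234/3985517 F=30858488832/9967778017 G=3585536/1012661] → run F
t=22: vr[A=4096/1277 C=11968674816/2610513635 D=13782234/3985517 F=34939658240/9967778017 G=3585536/1012661] → run A
t=23: vr[A=5120/1277 C=11968674816/2610513635 D=13782234/3985517 F=34939658240/9967778017 G=3585536/1012661] → run D
t=24: vr[A=5120/1277 C=11968674816/2610513635 D=17767751/3985517 F=34939658240/9967778017 G=3585536/1012661] → run F
t=25: vr[A=5120/1277 C=11968674816/2610513635 D=17767751/3985517 F=39020827648/9967778017 G=3585536/1012661] → run G
t=26: vr[A=5120/1277 C=11968674816/2610513635 D=17767751/3985517 F=39020827648/9967778017] → run F
t=27: vr[A=5120/1277 C=11968674816/2610513635 D=17767751/3985517 F=43101997056/9967778017] → run A
t=28: vr[C=11968674816/2610513635 D=17767751/3985517 F=43101997056/9967778017] → run F
t=29: vr[C=11968674816/2610513635 D=17767751/3985517] → run D
t=30: vr[C=11968674816/2610513635 D=21753268/3985517] → run C
t=31: vr[C=16049844224/2610513635 D=21753268/3985517] → run D
t=32: vr[C=16049844224/2610513635] → run C
t=33: vr[C=20131013632/2610513635] → run C
t=34: (idle)
t=35: (idle)
t=36: (idle)
t=37: (idle)
t=38: (idle)
t=39: (idle)
t=40: (idle)
t=41: (idle)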